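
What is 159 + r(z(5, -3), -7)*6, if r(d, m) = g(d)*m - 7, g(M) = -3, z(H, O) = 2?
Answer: 243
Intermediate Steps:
r(d, m) = -7 - 3*m (r(d, m) = -3*m - 7 = -7 - 3*m)
159 + r(z(5, -3), -7)*6 = 159 + (-7 - 3*(-7))*6 = 159 + (-7 + 21)*6 = 159 + 14*6 = 159 + 84 = 243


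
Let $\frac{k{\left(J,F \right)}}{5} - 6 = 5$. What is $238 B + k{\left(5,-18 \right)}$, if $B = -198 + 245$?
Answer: $11241$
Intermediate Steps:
$B = 47$
$k{\left(J,F \right)} = 55$ ($k{\left(J,F \right)} = 30 + 5 \cdot 5 = 30 + 25 = 55$)
$238 B + k{\left(5,-18 \right)} = 238 \cdot 47 + 55 = 11186 + 55 = 11241$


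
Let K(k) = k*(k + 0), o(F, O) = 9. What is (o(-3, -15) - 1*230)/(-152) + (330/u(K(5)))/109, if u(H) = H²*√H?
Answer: 15065657/10355000 ≈ 1.4549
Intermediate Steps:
K(k) = k² (K(k) = k*k = k²)
u(H) = H^(5/2)
(o(-3, -15) - 1*230)/(-152) + (330/u(K(5)))/109 = (9 - 1*230)/(-152) + (330/((5²)^(5/2)))/109 = (9 - 230)*(-1/152) + (330/(25^(5/2)))*(1/109) = -221*(-1/152) + (330/3125)*(1/109) = 221/152 + (330*(1/3125))*(1/109) = 221/152 + (66/625)*(1/109) = 221/152 + 66/68125 = 15065657/10355000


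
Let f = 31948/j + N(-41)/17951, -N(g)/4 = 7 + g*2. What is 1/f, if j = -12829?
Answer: -230293379/569649848 ≈ -0.40427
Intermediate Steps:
N(g) = -28 - 8*g (N(g) = -4*(7 + g*2) = -4*(7 + 2*g) = -28 - 8*g)
f = -569649848/230293379 (f = 31948/(-12829) + (-28 - 8*(-41))/17951 = 31948*(-1/12829) + (-28 + 328)*(1/17951) = -31948/12829 + 300*(1/17951) = -31948/12829 + 300/17951 = -569649848/230293379 ≈ -2.4736)
1/f = 1/(-569649848/230293379) = -230293379/569649848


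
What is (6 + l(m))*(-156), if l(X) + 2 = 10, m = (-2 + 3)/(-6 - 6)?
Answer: -2184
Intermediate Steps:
m = -1/12 (m = 1/(-12) = 1*(-1/12) = -1/12 ≈ -0.083333)
l(X) = 8 (l(X) = -2 + 10 = 8)
(6 + l(m))*(-156) = (6 + 8)*(-156) = 14*(-156) = -2184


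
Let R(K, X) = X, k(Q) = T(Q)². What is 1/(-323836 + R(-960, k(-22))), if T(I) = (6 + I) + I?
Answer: -1/322392 ≈ -3.1018e-6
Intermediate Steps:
T(I) = 6 + 2*I
k(Q) = (6 + 2*Q)²
1/(-323836 + R(-960, k(-22))) = 1/(-323836 + 4*(3 - 22)²) = 1/(-323836 + 4*(-19)²) = 1/(-323836 + 4*361) = 1/(-323836 + 1444) = 1/(-322392) = -1/322392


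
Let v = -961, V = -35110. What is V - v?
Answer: -34149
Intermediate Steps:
V - v = -35110 - 1*(-961) = -35110 + 961 = -34149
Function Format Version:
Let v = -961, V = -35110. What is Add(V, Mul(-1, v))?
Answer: -34149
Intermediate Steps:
Add(V, Mul(-1, v)) = Add(-35110, Mul(-1, -961)) = Add(-35110, 961) = -34149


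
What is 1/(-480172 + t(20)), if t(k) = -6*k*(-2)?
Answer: -1/479932 ≈ -2.0836e-6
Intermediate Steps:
t(k) = 12*k
1/(-480172 + t(20)) = 1/(-480172 + 12*20) = 1/(-480172 + 240) = 1/(-479932) = -1/479932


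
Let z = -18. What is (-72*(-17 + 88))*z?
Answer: 92016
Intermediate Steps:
(-72*(-17 + 88))*z = -72*(-17 + 88)*(-18) = -72*71*(-18) = -5112*(-18) = 92016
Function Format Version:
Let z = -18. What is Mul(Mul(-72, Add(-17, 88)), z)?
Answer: 92016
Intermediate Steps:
Mul(Mul(-72, Add(-17, 88)), z) = Mul(Mul(-72, Add(-17, 88)), -18) = Mul(Mul(-72, 71), -18) = Mul(-5112, -18) = 92016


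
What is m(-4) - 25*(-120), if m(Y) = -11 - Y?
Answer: 2993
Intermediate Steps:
m(-4) - 25*(-120) = (-11 - 1*(-4)) - 25*(-120) = (-11 + 4) + 3000 = -7 + 3000 = 2993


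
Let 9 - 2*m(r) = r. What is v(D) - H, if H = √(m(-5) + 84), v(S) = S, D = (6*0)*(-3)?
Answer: -√91 ≈ -9.5394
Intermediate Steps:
m(r) = 9/2 - r/2
D = 0 (D = 0*(-3) = 0)
H = √91 (H = √((9/2 - ½*(-5)) + 84) = √((9/2 + 5/2) + 84) = √(7 + 84) = √91 ≈ 9.5394)
v(D) - H = 0 - √91 = -√91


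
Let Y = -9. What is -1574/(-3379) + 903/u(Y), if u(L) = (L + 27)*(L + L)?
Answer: -847087/364932 ≈ -2.3212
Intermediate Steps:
u(L) = 2*L*(27 + L) (u(L) = (27 + L)*(2*L) = 2*L*(27 + L))
-1574/(-3379) + 903/u(Y) = -1574/(-3379) + 903/((2*(-9)*(27 - 9))) = -1574*(-1/3379) + 903/((2*(-9)*18)) = 1574/3379 + 903/(-324) = 1574/3379 + 903*(-1/324) = 1574/3379 - 301/108 = -847087/364932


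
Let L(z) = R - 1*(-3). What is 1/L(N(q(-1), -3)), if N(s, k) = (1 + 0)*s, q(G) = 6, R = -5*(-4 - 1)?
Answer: 1/28 ≈ 0.035714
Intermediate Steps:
R = 25 (R = -5*(-5) = 25)
N(s, k) = s (N(s, k) = 1*s = s)
L(z) = 28 (L(z) = 25 - 1*(-3) = 25 + 3 = 28)
1/L(N(q(-1), -3)) = 1/28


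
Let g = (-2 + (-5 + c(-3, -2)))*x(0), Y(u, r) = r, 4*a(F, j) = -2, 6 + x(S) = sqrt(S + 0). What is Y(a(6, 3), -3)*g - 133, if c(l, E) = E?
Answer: -295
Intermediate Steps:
x(S) = -6 + sqrt(S) (x(S) = -6 + sqrt(S + 0) = -6 + sqrt(S))
a(F, j) = -1/2 (a(F, j) = (1/4)*(-2) = -1/2)
g = 54 (g = (-2 + (-5 - 2))*(-6 + sqrt(0)) = (-2 - 7)*(-6 + 0) = -9*(-6) = 54)
Y(a(6, 3), -3)*g - 133 = -3*54 - 133 = -162 - 133 = -295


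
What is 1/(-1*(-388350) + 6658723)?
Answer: 1/7047073 ≈ 1.4190e-7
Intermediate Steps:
1/(-1*(-388350) + 6658723) = 1/(388350 + 6658723) = 1/7047073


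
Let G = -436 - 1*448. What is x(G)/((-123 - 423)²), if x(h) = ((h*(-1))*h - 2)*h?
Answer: 4428262/1911 ≈ 2317.3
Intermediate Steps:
G = -884 (G = -436 - 448 = -884)
x(h) = h*(-2 - h²) (x(h) = ((-h)*h - 2)*h = (-h² - 2)*h = (-2 - h²)*h = h*(-2 - h²))
x(G)/((-123 - 423)²) = (-1*(-884)*(2 + (-884)²))/((-123 - 423)²) = (-1*(-884)*(2 + 781456))/((-546)²) = -1*(-884)*781458/298116 = 690808872*(1/298116) = 4428262/1911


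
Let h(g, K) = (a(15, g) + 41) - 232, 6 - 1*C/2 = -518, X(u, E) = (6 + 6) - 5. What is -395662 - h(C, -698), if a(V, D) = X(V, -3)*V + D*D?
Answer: -1493880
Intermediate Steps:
X(u, E) = 7 (X(u, E) = 12 - 5 = 7)
a(V, D) = D**2 + 7*V (a(V, D) = 7*V + D*D = 7*V + D**2 = D**2 + 7*V)
C = 1048 (C = 12 - 2*(-518) = 12 + 1036 = 1048)
h(g, K) = -86 + g**2 (h(g, K) = ((g**2 + 7*15) + 41) - 232 = ((g**2 + 105) + 41) - 232 = ((105 + g**2) + 41) - 232 = (146 + g**2) - 232 = -86 + g**2)
-395662 - h(C, -698) = -395662 - (-86 + 1048**2) = -395662 - (-86 + 1098304) = -395662 - 1*1098218 = -395662 - 1098218 = -1493880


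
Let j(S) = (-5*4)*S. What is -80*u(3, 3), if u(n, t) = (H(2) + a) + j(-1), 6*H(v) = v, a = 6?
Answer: -6320/3 ≈ -2106.7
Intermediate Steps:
j(S) = -20*S
H(v) = v/6
u(n, t) = 79/3 (u(n, t) = ((1/6)*2 + 6) - 20*(-1) = (1/3 + 6) + 20 = 19/3 + 20 = 79/3)
-80*u(3, 3) = -80*79/3 = -6320/3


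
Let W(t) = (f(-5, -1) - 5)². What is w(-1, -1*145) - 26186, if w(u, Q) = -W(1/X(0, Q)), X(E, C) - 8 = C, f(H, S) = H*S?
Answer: -26186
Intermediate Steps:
X(E, C) = 8 + C
W(t) = 0 (W(t) = (-5*(-1) - 5)² = (5 - 5)² = 0² = 0)
w(u, Q) = 0 (w(u, Q) = -1*0 = 0)
w(-1, -1*145) - 26186 = 0 - 26186 = -26186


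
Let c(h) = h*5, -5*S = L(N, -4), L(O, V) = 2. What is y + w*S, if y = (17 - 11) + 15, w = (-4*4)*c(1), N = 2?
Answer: 53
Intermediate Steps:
S = -⅖ (S = -⅕*2 = -⅖ ≈ -0.40000)
c(h) = 5*h
w = -80 (w = (-4*4)*(5*1) = -16*5 = -80)
y = 21 (y = 6 + 15 = 21)
y + w*S = 21 - 80*(-⅖) = 21 + 32 = 53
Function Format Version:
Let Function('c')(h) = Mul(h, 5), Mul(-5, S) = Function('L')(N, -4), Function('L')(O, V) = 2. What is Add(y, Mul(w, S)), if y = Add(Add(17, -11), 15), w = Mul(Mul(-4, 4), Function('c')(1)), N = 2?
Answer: 53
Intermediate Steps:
S = Rational(-2, 5) (S = Mul(Rational(-1, 5), 2) = Rational(-2, 5) ≈ -0.40000)
Function('c')(h) = Mul(5, h)
w = -80 (w = Mul(Mul(-4, 4), Mul(5, 1)) = Mul(-16, 5) = -80)
y = 21 (y = Add(6, 15) = 21)
Add(y, Mul(w, S)) = Add(21, Mul(-80, Rational(-2, 5))) = Add(21, 32) = 53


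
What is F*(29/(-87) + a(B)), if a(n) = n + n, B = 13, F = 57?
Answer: 1463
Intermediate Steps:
a(n) = 2*n
F*(29/(-87) + a(B)) = 57*(29/(-87) + 2*13) = 57*(29*(-1/87) + 26) = 57*(-⅓ + 26) = 57*(77/3) = 1463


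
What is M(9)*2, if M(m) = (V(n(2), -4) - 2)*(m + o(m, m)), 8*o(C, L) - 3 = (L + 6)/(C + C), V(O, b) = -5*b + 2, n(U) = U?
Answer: 2275/6 ≈ 379.17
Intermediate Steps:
V(O, b) = 2 - 5*b
o(C, L) = 3/8 + (6 + L)/(16*C) (o(C, L) = 3/8 + ((L + 6)/(C + C))/8 = 3/8 + ((6 + L)/((2*C)))/8 = 3/8 + ((6 + L)*(1/(2*C)))/8 = 3/8 + ((6 + L)/(2*C))/8 = 3/8 + (6 + L)/(16*C))
M(m) = 20*m + 5*(6 + 7*m)/(4*m) (M(m) = ((2 - 5*(-4)) - 2)*(m + (6 + m + 6*m)/(16*m)) = ((2 + 20) - 2)*(m + (6 + 7*m)/(16*m)) = (22 - 2)*(m + (6 + 7*m)/(16*m)) = 20*(m + (6 + 7*m)/(16*m)) = 20*m + 5*(6 + 7*m)/(4*m))
M(9)*2 = (35/4 + 20*9 + (15/2)/9)*2 = (35/4 + 180 + (15/2)*(⅑))*2 = (35/4 + 180 + ⅚)*2 = (2275/12)*2 = 2275/6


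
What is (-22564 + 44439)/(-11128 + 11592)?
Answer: 21875/464 ≈ 47.144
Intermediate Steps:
(-22564 + 44439)/(-11128 + 11592) = 21875/464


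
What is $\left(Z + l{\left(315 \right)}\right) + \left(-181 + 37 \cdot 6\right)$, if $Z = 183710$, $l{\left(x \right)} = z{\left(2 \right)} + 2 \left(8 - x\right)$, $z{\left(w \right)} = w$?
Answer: $183139$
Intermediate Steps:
$l{\left(x \right)} = 18 - 2 x$ ($l{\left(x \right)} = 2 + 2 \left(8 - x\right) = 2 - \left(-16 + 2 x\right) = 18 - 2 x$)
$\left(Z + l{\left(315 \right)}\right) + \left(-181 + 37 \cdot 6\right) = \left(183710 + \left(18 - 630\right)\right) + \left(-181 + 37 \cdot 6\right) = \left(183710 + \left(18 - 630\right)\right) + \left(-181 + 222\right) = \left(183710 - 612\right) + 41 = 183098 + 41 = 183139$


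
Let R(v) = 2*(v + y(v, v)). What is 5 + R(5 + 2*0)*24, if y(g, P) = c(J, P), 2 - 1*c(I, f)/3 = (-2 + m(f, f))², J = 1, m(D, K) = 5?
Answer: -763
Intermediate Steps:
c(I, f) = -21 (c(I, f) = 6 - 3*(-2 + 5)² = 6 - 3*3² = 6 - 3*9 = 6 - 27 = -21)
y(g, P) = -21
R(v) = -42 + 2*v (R(v) = 2*(v - 21) = 2*(-21 + v) = -42 + 2*v)
5 + R(5 + 2*0)*24 = 5 + (-42 + 2*(5 + 2*0))*24 = 5 + (-42 + 2*(5 + 0))*24 = 5 + (-42 + 2*5)*24 = 5 + (-42 + 10)*24 = 5 - 32*24 = 5 - 768 = -763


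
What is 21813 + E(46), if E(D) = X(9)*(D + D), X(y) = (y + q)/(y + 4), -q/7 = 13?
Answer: 276025/13 ≈ 21233.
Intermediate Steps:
q = -91 (q = -7*13 = -91)
X(y) = (-91 + y)/(4 + y) (X(y) = (y - 91)/(y + 4) = (-91 + y)/(4 + y))
E(D) = -164*D/13 (E(D) = ((-91 + 9)/(4 + 9))*(D + D) = (-82/13)*(2*D) = ((1/13)*(-82))*(2*D) = -164*D/13)
21813 + E(46) = 21813 - 164/13*46 = 21813 - 7544/13 = 276025/13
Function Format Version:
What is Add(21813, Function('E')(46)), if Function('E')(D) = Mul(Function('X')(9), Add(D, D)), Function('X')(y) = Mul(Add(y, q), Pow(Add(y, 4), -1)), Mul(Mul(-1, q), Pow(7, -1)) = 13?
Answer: Rational(276025, 13) ≈ 21233.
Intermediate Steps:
q = -91 (q = Mul(-7, 13) = -91)
Function('X')(y) = Mul(Pow(Add(4, y), -1), Add(-91, y)) (Function('X')(y) = Mul(Add(y, -91), Pow(Add(y, 4), -1)) = Mul(Add(-91, y), Pow(Add(4, y), -1)) = Mul(Pow(Add(4, y), -1), Add(-91, y)))
Function('E')(D) = Mul(Rational(-164, 13), D) (Function('E')(D) = Mul(Mul(Pow(Add(4, 9), -1), Add(-91, 9)), Add(D, D)) = Mul(Mul(Pow(13, -1), -82), Mul(2, D)) = Mul(Mul(Rational(1, 13), -82), Mul(2, D)) = Mul(Rational(-82, 13), Mul(2, D)) = Mul(Rational(-164, 13), D))
Add(21813, Function('E')(46)) = Add(21813, Mul(Rational(-164, 13), 46)) = Add(21813, Rational(-7544, 13)) = Rational(276025, 13)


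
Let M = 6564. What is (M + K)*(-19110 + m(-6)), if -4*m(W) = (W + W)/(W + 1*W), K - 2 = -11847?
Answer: 403684921/4 ≈ 1.0092e+8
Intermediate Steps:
K = -11845 (K = 2 - 11847 = -11845)
m(W) = -¼ (m(W) = -(W + W)/(4*(W + 1*W)) = -2*W/(4*(W + W)) = -2*W/(4*(2*W)) = -2*W*1/(2*W)/4 = -¼*1 = -¼)
(M + K)*(-19110 + m(-6)) = (6564 - 11845)*(-19110 - ¼) = -5281*(-76441/4) = 403684921/4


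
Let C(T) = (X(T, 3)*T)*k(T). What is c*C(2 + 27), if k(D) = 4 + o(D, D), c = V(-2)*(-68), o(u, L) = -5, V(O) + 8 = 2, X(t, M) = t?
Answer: -343128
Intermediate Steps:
V(O) = -6 (V(O) = -8 + 2 = -6)
c = 408 (c = -6*(-68) = 408)
k(D) = -1 (k(D) = 4 - 5 = -1)
C(T) = -T² (C(T) = (T*T)*(-1) = T²*(-1) = -T²)
c*C(2 + 27) = 408*(-(2 + 27)²) = 408*(-1*29²) = 408*(-1*841) = 408*(-841) = -343128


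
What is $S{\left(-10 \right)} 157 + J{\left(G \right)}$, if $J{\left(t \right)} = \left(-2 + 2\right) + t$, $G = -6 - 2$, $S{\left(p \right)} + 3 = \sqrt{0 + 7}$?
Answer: $-479 + 157 \sqrt{7} \approx -63.617$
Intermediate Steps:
$S{\left(p \right)} = -3 + \sqrt{7}$ ($S{\left(p \right)} = -3 + \sqrt{0 + 7} = -3 + \sqrt{7}$)
$G = -8$
$J{\left(t \right)} = t$ ($J{\left(t \right)} = 0 + t = t$)
$S{\left(-10 \right)} 157 + J{\left(G \right)} = \left(-3 + \sqrt{7}\right) 157 - 8 = \left(-471 + 157 \sqrt{7}\right) - 8 = -479 + 157 \sqrt{7}$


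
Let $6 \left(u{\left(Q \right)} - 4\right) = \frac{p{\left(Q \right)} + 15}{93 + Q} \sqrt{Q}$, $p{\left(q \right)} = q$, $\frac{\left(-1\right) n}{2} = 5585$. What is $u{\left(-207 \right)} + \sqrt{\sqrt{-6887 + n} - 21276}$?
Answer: $4 + \sqrt{-21276 + i \sqrt{18057}} + \frac{16 i \sqrt{23}}{19} \approx 4.4606 + 149.9 i$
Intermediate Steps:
$n = -11170$ ($n = \left(-2\right) 5585 = -11170$)
$u{\left(Q \right)} = 4 + \frac{\sqrt{Q} \left(15 + Q\right)}{6 \left(93 + Q\right)}$ ($u{\left(Q \right)} = 4 + \frac{\frac{Q + 15}{93 + Q} \sqrt{Q}}{6} = 4 + \frac{\frac{15 + Q}{93 + Q} \sqrt{Q}}{6} = 4 + \frac{\sqrt{Q} \frac{1}{93 + Q} \left(15 + Q\right)}{6} = 4 + \frac{\sqrt{Q} \left(15 + Q\right)}{6 \left(93 + Q\right)}$)
$u{\left(-207 \right)} + \sqrt{\sqrt{-6887 + n} - 21276} = \frac{2232 + \left(-207\right)^{\frac{3}{2}} + 15 \sqrt{-207} + 24 \left(-207\right)}{6 \left(93 - 207\right)} + \sqrt{\sqrt{-6887 - 11170} - 21276} = \frac{2232 - 621 i \sqrt{23} + 15 \cdot 3 i \sqrt{23} - 4968}{6 \left(-114\right)} + \sqrt{\sqrt{-18057} - 21276} = \frac{1}{6} \left(- \frac{1}{114}\right) \left(2232 - 621 i \sqrt{23} + 45 i \sqrt{23} - 4968\right) + \sqrt{i \sqrt{18057} - 21276} = \frac{1}{6} \left(- \frac{1}{114}\right) \left(-2736 - 576 i \sqrt{23}\right) + \sqrt{-21276 + i \sqrt{18057}} = \left(4 + \frac{16 i \sqrt{23}}{19}\right) + \sqrt{-21276 + i \sqrt{18057}} = 4 + \sqrt{-21276 + i \sqrt{18057}} + \frac{16 i \sqrt{23}}{19}$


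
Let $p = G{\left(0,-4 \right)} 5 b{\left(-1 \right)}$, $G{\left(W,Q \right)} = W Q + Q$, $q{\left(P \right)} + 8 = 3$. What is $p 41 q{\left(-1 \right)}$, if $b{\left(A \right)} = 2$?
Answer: $8200$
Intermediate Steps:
$q{\left(P \right)} = -5$ ($q{\left(P \right)} = -8 + 3 = -5$)
$G{\left(W,Q \right)} = Q + Q W$ ($G{\left(W,Q \right)} = Q W + Q = Q + Q W$)
$p = -40$ ($p = - 4 \left(1 + 0\right) 5 \cdot 2 = \left(-4\right) 1 \cdot 5 \cdot 2 = \left(-4\right) 5 \cdot 2 = \left(-20\right) 2 = -40$)
$p 41 q{\left(-1 \right)} = \left(-40\right) 41 \left(-5\right) = \left(-1640\right) \left(-5\right) = 8200$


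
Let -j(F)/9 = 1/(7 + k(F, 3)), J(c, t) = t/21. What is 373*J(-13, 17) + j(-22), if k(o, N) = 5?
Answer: 25301/84 ≈ 301.20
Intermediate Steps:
J(c, t) = t/21 (J(c, t) = t*(1/21) = t/21)
j(F) = -¾ (j(F) = -9/(7 + 5) = -9/12 = -9*1/12 = -¾)
373*J(-13, 17) + j(-22) = 373*((1/21)*17) - ¾ = 373*(17/21) - ¾ = 6341/21 - ¾ = 25301/84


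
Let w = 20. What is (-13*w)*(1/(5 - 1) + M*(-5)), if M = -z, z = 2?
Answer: -2665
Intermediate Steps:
M = -2 (M = -1*2 = -2)
(-13*w)*(1/(5 - 1) + M*(-5)) = (-13*20)*(1/(5 - 1) - 2*(-5)) = -260*(1/4 + 10) = -260*41/4 = -2665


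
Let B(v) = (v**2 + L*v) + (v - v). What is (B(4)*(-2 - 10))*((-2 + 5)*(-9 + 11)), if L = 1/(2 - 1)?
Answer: -1440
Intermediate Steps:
L = 1 (L = 1/1 = 1)
B(v) = v + v**2 (B(v) = (v**2 + 1*v) + (v - v) = (v**2 + v) + 0 = (v + v**2) + 0 = v + v**2)
(B(4)*(-2 - 10))*((-2 + 5)*(-9 + 11)) = ((4*(1 + 4))*(-2 - 10))*((-2 + 5)*(-9 + 11)) = ((4*5)*(-12))*(3*2) = (20*(-12))*6 = -240*6 = -1440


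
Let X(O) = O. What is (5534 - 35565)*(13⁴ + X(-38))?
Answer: -856574213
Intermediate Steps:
(5534 - 35565)*(13⁴ + X(-38)) = (5534 - 35565)*(13⁴ - 38) = -30031*(28561 - 38) = -30031*28523 = -856574213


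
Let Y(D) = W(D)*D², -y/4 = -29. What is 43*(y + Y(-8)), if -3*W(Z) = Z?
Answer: 36980/3 ≈ 12327.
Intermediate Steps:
y = 116 (y = -4*(-29) = 116)
W(Z) = -Z/3
Y(D) = -D³/3 (Y(D) = (-D/3)*D² = -D³/3)
43*(y + Y(-8)) = 43*(116 - ⅓*(-8)³) = 43*(116 - ⅓*(-512)) = 43*(116 + 512/3) = 43*(860/3) = 36980/3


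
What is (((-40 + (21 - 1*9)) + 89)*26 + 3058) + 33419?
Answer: 38063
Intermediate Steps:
(((-40 + (21 - 1*9)) + 89)*26 + 3058) + 33419 = (((-40 + (21 - 9)) + 89)*26 + 3058) + 33419 = (((-40 + 12) + 89)*26 + 3058) + 33419 = ((-28 + 89)*26 + 3058) + 33419 = (61*26 + 3058) + 33419 = (1586 + 3058) + 33419 = 4644 + 33419 = 38063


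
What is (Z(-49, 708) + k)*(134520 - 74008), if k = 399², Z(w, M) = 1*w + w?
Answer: 9627640736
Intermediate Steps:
Z(w, M) = 2*w (Z(w, M) = w + w = 2*w)
k = 159201
(Z(-49, 708) + k)*(134520 - 74008) = (2*(-49) + 159201)*(134520 - 74008) = (-98 + 159201)*60512 = 159103*60512 = 9627640736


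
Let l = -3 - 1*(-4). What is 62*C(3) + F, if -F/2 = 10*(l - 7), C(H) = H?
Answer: 306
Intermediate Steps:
l = 1 (l = -3 + 4 = 1)
F = 120 (F = -20*(1 - 7) = -20*(-6) = -2*(-60) = 120)
62*C(3) + F = 62*3 + 120 = 186 + 120 = 306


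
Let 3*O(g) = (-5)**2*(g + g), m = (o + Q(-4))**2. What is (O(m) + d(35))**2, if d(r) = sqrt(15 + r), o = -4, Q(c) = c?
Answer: 10240450/9 + 32000*sqrt(2)/3 ≈ 1.1529e+6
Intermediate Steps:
m = 64 (m = (-4 - 4)**2 = (-8)**2 = 64)
O(g) = 50*g/3 (O(g) = ((-5)**2*(g + g))/3 = (25*(2*g))/3 = (50*g)/3 = 50*g/3)
(O(m) + d(35))**2 = ((50/3)*64 + sqrt(15 + 35))**2 = (3200/3 + sqrt(50))**2 = (3200/3 + 5*sqrt(2))**2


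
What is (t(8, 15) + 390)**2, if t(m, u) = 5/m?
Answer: 9765625/64 ≈ 1.5259e+5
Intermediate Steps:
(t(8, 15) + 390)**2 = (5/8 + 390)**2 = (3125/8)**2 = 9765625/64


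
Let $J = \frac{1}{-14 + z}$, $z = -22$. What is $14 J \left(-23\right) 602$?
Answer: $\frac{48461}{9} \approx 5384.6$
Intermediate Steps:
$J = - \frac{1}{36}$ ($J = \frac{1}{-14 - 22} = \frac{1}{-36} = - \frac{1}{36} \approx -0.027778$)
$14 J \left(-23\right) 602 = 14 \left(- \frac{1}{36}\right) \left(-23\right) 602 = \left(- \frac{7}{18}\right) \left(-23\right) 602 = \frac{161}{18} \cdot 602 = \frac{48461}{9}$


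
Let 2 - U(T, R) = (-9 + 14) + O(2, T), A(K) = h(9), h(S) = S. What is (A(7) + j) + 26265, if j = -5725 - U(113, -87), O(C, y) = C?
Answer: 20554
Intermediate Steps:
A(K) = 9
U(T, R) = -5 (U(T, R) = 2 - ((-9 + 14) + 2) = 2 - (5 + 2) = 2 - 1*7 = 2 - 7 = -5)
j = -5720 (j = -5725 - 1*(-5) = -5725 + 5 = -5720)
(A(7) + j) + 26265 = (9 - 5720) + 26265 = -5711 + 26265 = 20554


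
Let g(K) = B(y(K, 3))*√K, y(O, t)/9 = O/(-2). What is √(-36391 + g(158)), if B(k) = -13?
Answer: √(-36391 - 13*√158) ≈ 191.19*I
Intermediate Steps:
y(O, t) = -9*O/2 (y(O, t) = 9*(O/(-2)) = 9*(O*(-½)) = 9*(-O/2) = -9*O/2)
g(K) = -13*√K
√(-36391 + g(158)) = √(-36391 - 13*√158)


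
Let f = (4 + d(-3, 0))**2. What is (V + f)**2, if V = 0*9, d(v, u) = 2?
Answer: 1296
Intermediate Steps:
V = 0
f = 36 (f = (4 + 2)**2 = 6**2 = 36)
(V + f)**2 = (0 + 36)**2 = 36**2 = 1296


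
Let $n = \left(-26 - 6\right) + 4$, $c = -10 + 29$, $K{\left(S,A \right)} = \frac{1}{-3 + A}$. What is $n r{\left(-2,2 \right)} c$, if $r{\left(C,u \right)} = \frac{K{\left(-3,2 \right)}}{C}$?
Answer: $-266$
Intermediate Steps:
$c = 19$
$r{\left(C,u \right)} = - \frac{1}{C}$ ($r{\left(C,u \right)} = \frac{1}{\left(-3 + 2\right) C} = \frac{1}{\left(-1\right) C} = - \frac{1}{C}$)
$n = -28$ ($n = \left(-26 - 6\right) + 4 = -32 + 4 = -28$)
$n r{\left(-2,2 \right)} c = - 28 \left(- \frac{1}{-2}\right) 19 = - 28 \left(\left(-1\right) \left(- \frac{1}{2}\right)\right) 19 = \left(-28\right) \frac{1}{2} \cdot 19 = \left(-14\right) 19 = -266$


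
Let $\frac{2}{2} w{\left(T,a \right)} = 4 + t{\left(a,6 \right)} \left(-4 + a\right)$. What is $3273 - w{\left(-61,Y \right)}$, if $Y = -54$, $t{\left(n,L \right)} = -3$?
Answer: $3095$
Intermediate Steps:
$w{\left(T,a \right)} = 16 - 3 a$ ($w{\left(T,a \right)} = 4 - 3 \left(-4 + a\right) = 4 - \left(-12 + 3 a\right) = 16 - 3 a$)
$3273 - w{\left(-61,Y \right)} = 3273 - \left(16 - -162\right) = 3273 - \left(16 + 162\right) = 3273 - 178 = 3095$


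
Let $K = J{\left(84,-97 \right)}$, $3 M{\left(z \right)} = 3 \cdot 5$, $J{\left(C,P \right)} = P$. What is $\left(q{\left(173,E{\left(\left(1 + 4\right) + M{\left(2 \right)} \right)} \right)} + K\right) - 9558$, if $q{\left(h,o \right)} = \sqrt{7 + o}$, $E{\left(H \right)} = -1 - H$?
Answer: $-9655 + 2 i \approx -9655.0 + 2.0 i$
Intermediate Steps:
$M{\left(z \right)} = 5$ ($M{\left(z \right)} = \frac{3 \cdot 5}{3} = \frac{1}{3} \cdot 15 = 5$)
$K = -97$
$\left(q{\left(173,E{\left(\left(1 + 4\right) + M{\left(2 \right)} \right)} \right)} + K\right) - 9558 = \left(\sqrt{7 - 11} - 97\right) - 9558 = \left(\sqrt{-4} - 97\right) - 9558 = \left(2 i - 97\right) - 9558 = \left(-97 + 2 i\right) - 9558 = -9655 + 2 i$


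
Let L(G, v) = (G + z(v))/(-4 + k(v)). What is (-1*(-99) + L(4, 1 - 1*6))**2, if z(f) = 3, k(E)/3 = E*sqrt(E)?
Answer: 2*(577665*sqrt(5) + 5437402*I)/(120*sqrt(5) + 1109*I) ≈ 9796.1 + 40.733*I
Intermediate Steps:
k(E) = 3*E**(3/2) (k(E) = 3*(E*sqrt(E)) = 3*E**(3/2))
L(G, v) = (3 + G)/(-4 + 3*v**(3/2)) (L(G, v) = (G + 3)/(-4 + 3*v**(3/2)) = (3 + G)/(-4 + 3*v**(3/2)))
(-1*(-99) + L(4, 1 - 1*6))**2 = (-1*(-99) + (3 + 4)/(-4 + 3*(1 - 1*6)**(3/2)))**2 = (99 + 7/(-4 + 3*(1 - 6)**(3/2)))**2 = (99 + 7/(-4 + 3*(-5)**(3/2)))**2 = (99 + 7/(-4 + 3*(-5*I*sqrt(5))))**2 = (99 + 7/(-4 - 15*I*sqrt(5)))**2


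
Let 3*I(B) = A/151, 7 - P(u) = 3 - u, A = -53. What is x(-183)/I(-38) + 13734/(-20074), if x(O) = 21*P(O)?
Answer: 17090910648/531961 ≈ 32128.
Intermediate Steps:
P(u) = 4 + u (P(u) = 7 - (3 - u) = 7 + (-3 + u) = 4 + u)
I(B) = -53/453 (I(B) = (-53/151)/3 = (-53*1/151)/3 = (⅓)*(-53/151) = -53/453)
x(O) = 84 + 21*O (x(O) = 21*(4 + O) = 84 + 21*O)
x(-183)/I(-38) + 13734/(-20074) = (84 + 21*(-183))/(-53/453) + 13734/(-20074) = (84 - 3843)*(-453/53) + 13734*(-1/20074) = -3759*(-453/53) - 6867/10037 = 1702827/53 - 6867/10037 = 17090910648/531961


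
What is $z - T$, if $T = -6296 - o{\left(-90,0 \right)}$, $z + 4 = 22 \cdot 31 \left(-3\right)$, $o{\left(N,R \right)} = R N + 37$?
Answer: $4283$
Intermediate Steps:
$o{\left(N,R \right)} = 37 + N R$ ($o{\left(N,R \right)} = N R + 37 = 37 + N R$)
$z = -2050$ ($z = -4 + 22 \cdot 31 \left(-3\right) = -4 + 682 \left(-3\right) = -4 - 2046 = -2050$)
$T = -6333$ ($T = -6296 - \left(37 - 0\right) = -6296 - \left(37 + 0\right) = -6296 - 37 = -6333$)
$z - T = -2050 - -6333 = -2050 + 6333 = 4283$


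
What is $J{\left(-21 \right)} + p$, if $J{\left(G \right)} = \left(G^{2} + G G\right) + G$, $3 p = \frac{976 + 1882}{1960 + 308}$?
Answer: $\frac{2930551}{3402} \approx 861.42$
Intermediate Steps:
$p = \frac{1429}{3402}$ ($p = \frac{\left(976 + 1882\right) \frac{1}{1960 + 308}}{3} = \frac{2858 \cdot \frac{1}{2268}}{3} = \frac{1}{3} \cdot \frac{1429}{1134} = \frac{1429}{3402} \approx 0.42005$)
$J{\left(G \right)} = G + 2 G^{2}$ ($J{\left(G \right)} = \left(G^{2} + G^{2}\right) + G = 2 G^{2} + G = G + 2 G^{2}$)
$J{\left(-21 \right)} + p = - 21 \left(1 + 2 \left(-21\right)\right) + \frac{1429}{3402} = - 21 \left(1 - 42\right) + \frac{1429}{3402} = \left(-21\right) \left(-41\right) + \frac{1429}{3402} = 861 + \frac{1429}{3402} = \frac{2930551}{3402}$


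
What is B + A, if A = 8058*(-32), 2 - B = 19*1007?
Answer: -276987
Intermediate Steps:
B = -19131 (B = 2 - 19*1007 = 2 - 1*19133 = 2 - 19133 = -19131)
A = -257856
B + A = -19131 - 257856 = -276987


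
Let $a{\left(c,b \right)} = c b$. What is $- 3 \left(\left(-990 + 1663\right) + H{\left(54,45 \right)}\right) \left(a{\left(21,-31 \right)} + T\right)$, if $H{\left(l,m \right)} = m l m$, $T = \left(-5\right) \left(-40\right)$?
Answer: $148861119$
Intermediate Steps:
$a{\left(c,b \right)} = b c$
$T = 200$
$H{\left(l,m \right)} = l m^{2}$ ($H{\left(l,m \right)} = l m m = l m^{2}$)
$- 3 \left(\left(-990 + 1663\right) + H{\left(54,45 \right)}\right) \left(a{\left(21,-31 \right)} + T\right) = - 3 \left(\left(-990 + 1663\right) + 54 \cdot 45^{2}\right) \left(\left(-31\right) 21 + 200\right) = - 3 \left(673 + 54 \cdot 2025\right) \left(-651 + 200\right) = - 3 \left(673 + 109350\right) \left(-451\right) = - 3 \cdot 110023 \left(-451\right) = \left(-3\right) \left(-49620373\right) = 148861119$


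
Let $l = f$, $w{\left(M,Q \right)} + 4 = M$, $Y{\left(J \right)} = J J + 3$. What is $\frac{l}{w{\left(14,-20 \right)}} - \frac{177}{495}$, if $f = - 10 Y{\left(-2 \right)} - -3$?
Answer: $- \frac{2329}{330} \approx -7.0576$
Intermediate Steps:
$Y{\left(J \right)} = 3 + J^{2}$ ($Y{\left(J \right)} = J^{2} + 3 = 3 + J^{2}$)
$w{\left(M,Q \right)} = -4 + M$
$f = -67$ ($f = - 10 \left(3 + \left(-2\right)^{2}\right) - -3 = - 10 \left(3 + 4\right) + 3 = \left(-10\right) 7 + 3 = -70 + 3 = -67$)
$l = -67$
$\frac{l}{w{\left(14,-20 \right)}} - \frac{177}{495} = - \frac{67}{-4 + 14} - \frac{177}{495} = - \frac{67}{10} - \frac{59}{165} = - \frac{2329}{330}$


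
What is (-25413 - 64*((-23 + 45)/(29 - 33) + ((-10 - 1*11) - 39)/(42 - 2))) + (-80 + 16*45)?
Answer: -24325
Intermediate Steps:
(-25413 - 64*((-23 + 45)/(29 - 33) + ((-10 - 1*11) - 39)/(42 - 2))) + (-80 + 16*45) = (-25413 - 64*(22/(-4) + ((-10 - 11) - 39)/40)) + (-80 + 720) = (-25413 - 64*(22*(-¼) + (-21 - 39)*(1/40))) + 640 = (-25413 - 64*(-11/2 - 60*1/40)) + 640 = (-25413 - 64*(-11/2 - 3/2)) + 640 = (-25413 - 64*(-7)) + 640 = (-25413 + 448) + 640 = -24965 + 640 = -24325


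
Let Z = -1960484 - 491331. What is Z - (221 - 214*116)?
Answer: -2427212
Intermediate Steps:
Z = -2451815
Z - (221 - 214*116) = -2451815 - (221 - 214*116) = -2451815 - (221 - 24824) = -2451815 - 1*(-24603) = -2451815 + 24603 = -2427212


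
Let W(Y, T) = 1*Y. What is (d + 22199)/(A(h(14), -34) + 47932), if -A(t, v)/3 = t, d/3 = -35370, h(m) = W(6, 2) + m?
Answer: -83911/47872 ≈ -1.7528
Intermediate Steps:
W(Y, T) = Y
h(m) = 6 + m
d = -106110 (d = 3*(-35370) = -106110)
A(t, v) = -3*t
(d + 22199)/(A(h(14), -34) + 47932) = (-106110 + 22199)/(-3*(6 + 14) + 47932) = -83911/(-3*20 + 47932) = -83911/(-60 + 47932) = -83911/47872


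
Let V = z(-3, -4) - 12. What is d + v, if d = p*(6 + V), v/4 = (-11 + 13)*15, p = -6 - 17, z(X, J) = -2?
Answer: 304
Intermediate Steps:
V = -14 (V = -2 - 12 = -14)
p = -23
v = 120 (v = 4*((-11 + 13)*15) = 4*(2*15) = 4*30 = 120)
d = 184 (d = -23*(6 - 14) = -23*(-8) = 184)
d + v = 184 + 120 = 304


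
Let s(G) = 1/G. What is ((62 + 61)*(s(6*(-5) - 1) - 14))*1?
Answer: -53505/31 ≈ -1726.0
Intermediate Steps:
((62 + 61)*(s(6*(-5) - 1) - 14))*1 = ((62 + 61)*(1/(6*(-5) - 1) - 14))*1 = (123*(1/(-30 - 1) - 14))*1 = (123*(1/(-31) - 14))*1 = (123*(-1/31 - 14))*1 = (123*(-435/31))*1 = -53505/31*1 = -53505/31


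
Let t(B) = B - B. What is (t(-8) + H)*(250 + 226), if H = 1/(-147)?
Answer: -68/21 ≈ -3.2381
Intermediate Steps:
H = -1/147 ≈ -0.0068027
t(B) = 0
(t(-8) + H)*(250 + 226) = (0 - 1/147)*(250 + 226) = -1/147*476 = -68/21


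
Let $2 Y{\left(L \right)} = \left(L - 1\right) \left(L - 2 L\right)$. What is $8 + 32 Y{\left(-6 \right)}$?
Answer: $-664$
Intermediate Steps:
$Y{\left(L \right)} = - \frac{L \left(-1 + L\right)}{2}$ ($Y{\left(L \right)} = \frac{\left(L - 1\right) \left(L - 2 L\right)}{2} = \frac{\left(-1 + L\right) \left(- L\right)}{2} = \frac{\left(-1\right) L \left(-1 + L\right)}{2} = - \frac{L \left(-1 + L\right)}{2}$)
$8 + 32 Y{\left(-6 \right)} = 8 + 32 \cdot \frac{1}{2} \left(-6\right) \left(1 - -6\right) = 8 + 32 \cdot \frac{1}{2} \left(-6\right) \left(1 + 6\right) = 8 + 32 \cdot \frac{1}{2} \left(-6\right) 7 = 8 + 32 \left(-21\right) = 8 - 672 = -664$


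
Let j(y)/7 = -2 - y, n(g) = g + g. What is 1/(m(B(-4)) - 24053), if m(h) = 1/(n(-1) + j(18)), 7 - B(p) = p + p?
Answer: -142/3415527 ≈ -4.1575e-5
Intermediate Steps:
n(g) = 2*g
j(y) = -14 - 7*y (j(y) = 7*(-2 - y) = -14 - 7*y)
B(p) = 7 - 2*p (B(p) = 7 - (p + p) = 7 - 2*p)
m(h) = -1/142 (m(h) = 1/(2*(-1) + (-14 - 7*18)) = 1/(-2 + (-14 - 126)) = 1/(-2 - 140) = 1/(-142) = -1/142)
1/(m(B(-4)) - 24053) = 1/(-1/142 - 24053) = 1/(-3415527/142) = -142/3415527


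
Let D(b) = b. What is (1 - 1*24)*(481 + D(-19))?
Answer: -10626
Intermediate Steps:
(1 - 1*24)*(481 + D(-19)) = (1 - 1*24)*(481 - 19) = (1 - 24)*462 = -23*462 = -10626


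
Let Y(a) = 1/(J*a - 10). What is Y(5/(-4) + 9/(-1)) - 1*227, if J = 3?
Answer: -37005/163 ≈ -227.02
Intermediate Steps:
Y(a) = 1/(-10 + 3*a) (Y(a) = 1/(3*a - 10) = 1/(-10 + 3*a))
Y(5/(-4) + 9/(-1)) - 1*227 = 1/(-10 + 3*(5/(-4) + 9/(-1))) - 1*227 = 1/(-10 + 3*(5*(-1/4) + 9*(-1))) - 227 = 1/(-10 + 3*(-5/4 - 9)) - 227 = 1/(-10 + 3*(-41/4)) - 227 = 1/(-10 - 123/4) - 227 = 1/(-163/4) - 227 = -4/163 - 227 = -37005/163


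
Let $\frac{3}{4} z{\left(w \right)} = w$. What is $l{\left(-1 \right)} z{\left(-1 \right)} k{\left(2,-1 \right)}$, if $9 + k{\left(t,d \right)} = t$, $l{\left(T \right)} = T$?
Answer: $- \frac{28}{3} \approx -9.3333$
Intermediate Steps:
$z{\left(w \right)} = \frac{4 w}{3}$
$k{\left(t,d \right)} = -9 + t$
$l{\left(-1 \right)} z{\left(-1 \right)} k{\left(2,-1 \right)} = - \frac{4 \left(-1\right)}{3} \left(-9 + 2\right) = \left(-1\right) \left(- \frac{4}{3}\right) \left(-7\right) = \frac{4}{3} \left(-7\right) = - \frac{28}{3}$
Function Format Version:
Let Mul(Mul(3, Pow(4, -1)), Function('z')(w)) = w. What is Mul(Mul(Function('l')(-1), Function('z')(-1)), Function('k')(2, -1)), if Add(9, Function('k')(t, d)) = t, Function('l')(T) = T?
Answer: Rational(-28, 3) ≈ -9.3333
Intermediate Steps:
Function('z')(w) = Mul(Rational(4, 3), w)
Function('k')(t, d) = Add(-9, t)
Mul(Mul(Function('l')(-1), Function('z')(-1)), Function('k')(2, -1)) = Mul(Mul(-1, Mul(Rational(4, 3), -1)), Add(-9, 2)) = Mul(Mul(-1, Rational(-4, 3)), -7) = Mul(Rational(4, 3), -7) = Rational(-28, 3)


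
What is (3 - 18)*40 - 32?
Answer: -632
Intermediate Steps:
(3 - 18)*40 - 32 = -15*40 - 32 = -600 - 32 = -632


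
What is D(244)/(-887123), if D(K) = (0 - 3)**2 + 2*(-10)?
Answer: 11/887123 ≈ 1.2400e-5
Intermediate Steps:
D(K) = -11 (D(K) = (-3)**2 - 20 = 9 - 20 = -11)
D(244)/(-887123) = -11/(-887123) = -11*(-1/887123) = 11/887123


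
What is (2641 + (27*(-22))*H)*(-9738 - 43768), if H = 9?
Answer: 144733730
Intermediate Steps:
(2641 + (27*(-22))*H)*(-9738 - 43768) = (2641 + (27*(-22))*9)*(-9738 - 43768) = (2641 - 594*9)*(-53506) = (2641 - 5346)*(-53506) = -2705*(-53506) = 144733730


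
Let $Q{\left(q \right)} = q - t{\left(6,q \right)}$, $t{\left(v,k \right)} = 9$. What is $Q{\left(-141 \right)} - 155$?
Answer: $-305$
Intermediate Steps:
$Q{\left(q \right)} = -9 + q$ ($Q{\left(q \right)} = q - 9 = -9 + q$)
$Q{\left(-141 \right)} - 155 = \left(-9 - 141\right) - 155 = -150 - 155 = -305$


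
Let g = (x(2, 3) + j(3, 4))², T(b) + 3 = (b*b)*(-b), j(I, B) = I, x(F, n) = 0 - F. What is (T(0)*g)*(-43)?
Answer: 129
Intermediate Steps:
x(F, n) = -F
T(b) = -3 - b³ (T(b) = -3 + (b*b)*(-b) = -3 + b²*(-b) = -3 - b³)
g = 1 (g = (-1*2 + 3)² = (-2 + 3)² = 1² = 1)
(T(0)*g)*(-43) = ((-3 - 1*0³)*1)*(-43) = ((-3 - 1*0)*1)*(-43) = ((-3 + 0)*1)*(-43) = -3*1*(-43) = -3*(-43) = 129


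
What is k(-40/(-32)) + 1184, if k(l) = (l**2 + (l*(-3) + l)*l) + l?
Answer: 18939/16 ≈ 1183.7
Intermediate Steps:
k(l) = l - l**2 (k(l) = (l**2 + (-3*l + l)*l) + l = (l**2 + (-2*l)*l) + l = (l**2 - 2*l**2) + l = -l**2 + l = l - l**2)
k(-40/(-32)) + 1184 = (-40/(-32))*(1 - (-40)/(-32)) + 1184 = (-40*(-1/32))*(1 - (-40)*(-1)/32) + 1184 = 5*(1 - 1*5/4)/4 + 1184 = 5*(1 - 5/4)/4 + 1184 = (5/4)*(-1/4) + 1184 = -5/16 + 1184 = 18939/16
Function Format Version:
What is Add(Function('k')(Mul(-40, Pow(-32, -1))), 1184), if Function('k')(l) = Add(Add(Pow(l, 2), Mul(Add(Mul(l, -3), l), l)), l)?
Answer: Rational(18939, 16) ≈ 1183.7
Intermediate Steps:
Function('k')(l) = Add(l, Mul(-1, Pow(l, 2))) (Function('k')(l) = Add(Add(Pow(l, 2), Mul(Add(Mul(-3, l), l), l)), l) = Add(Add(Pow(l, 2), Mul(Mul(-2, l), l)), l) = Add(Add(Pow(l, 2), Mul(-2, Pow(l, 2))), l) = Add(Mul(-1, Pow(l, 2)), l) = Add(l, Mul(-1, Pow(l, 2))))
Add(Function('k')(Mul(-40, Pow(-32, -1))), 1184) = Add(Mul(Mul(-40, Pow(-32, -1)), Add(1, Mul(-1, Mul(-40, Pow(-32, -1))))), 1184) = Add(Mul(Mul(-40, Rational(-1, 32)), Add(1, Mul(-1, Mul(-40, Rational(-1, 32))))), 1184) = Add(Mul(Rational(5, 4), Add(1, Mul(-1, Rational(5, 4)))), 1184) = Add(Mul(Rational(5, 4), Add(1, Rational(-5, 4))), 1184) = Add(Mul(Rational(5, 4), Rational(-1, 4)), 1184) = Add(Rational(-5, 16), 1184) = Rational(18939, 16)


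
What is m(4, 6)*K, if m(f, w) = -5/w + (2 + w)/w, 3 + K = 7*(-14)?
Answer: -101/2 ≈ -50.500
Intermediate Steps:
K = -101 (K = -3 + 7*(-14) = -3 - 98 = -101)
m(f, w) = -5/w + (2 + w)/w
m(4, 6)*K = ((-3 + 6)/6)*(-101) = ((1/6)*3)*(-101) = (1/2)*(-101) = -101/2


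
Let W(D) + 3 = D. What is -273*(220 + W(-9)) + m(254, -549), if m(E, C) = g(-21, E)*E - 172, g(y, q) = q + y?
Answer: 2226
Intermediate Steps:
W(D) = -3 + D
m(E, C) = -172 + E*(-21 + E) (m(E, C) = (E - 21)*E - 172 = (-21 + E)*E - 172 = E*(-21 + E) - 172 = -172 + E*(-21 + E))
-273*(220 + W(-9)) + m(254, -549) = -273*(220 + (-3 - 9)) + (-172 + 254*(-21 + 254)) = -273*(220 - 12) + (-172 + 254*233) = -273*208 + (-172 + 59182) = -56784 + 59010 = 2226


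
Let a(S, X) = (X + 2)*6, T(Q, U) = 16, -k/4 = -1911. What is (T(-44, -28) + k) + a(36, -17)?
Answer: 7570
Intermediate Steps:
k = 7644 (k = -4*(-1911) = 7644)
a(S, X) = 12 + 6*X (a(S, X) = (2 + X)*6 = 12 + 6*X)
(T(-44, -28) + k) + a(36, -17) = (16 + 7644) + (12 + 6*(-17)) = 7660 + (12 - 102) = 7660 - 90 = 7570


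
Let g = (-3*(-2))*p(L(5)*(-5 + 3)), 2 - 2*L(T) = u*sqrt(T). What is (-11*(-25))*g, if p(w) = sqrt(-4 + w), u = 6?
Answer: 1650*sqrt(-6 + 6*sqrt(5)) ≈ 4493.5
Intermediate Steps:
L(T) = 1 - 3*sqrt(T)
g = 6*sqrt(-6 + 6*sqrt(5)) (g = (-3*(-2))*sqrt(-4 + (1 - 3*sqrt(5))*(-5 + 3)) = 6*sqrt(-4 + (1 - 3*sqrt(5))*(-2)) = 6*sqrt(-4 + (-2 + 6*sqrt(5))) = 6*sqrt(-6 + 6*sqrt(5)) ≈ 16.340)
(-11*(-25))*g = (-11*(-25))*(6*sqrt(-6 + 6*sqrt(5))) = 275*(6*sqrt(-6 + 6*sqrt(5))) = 1650*sqrt(-6 + 6*sqrt(5))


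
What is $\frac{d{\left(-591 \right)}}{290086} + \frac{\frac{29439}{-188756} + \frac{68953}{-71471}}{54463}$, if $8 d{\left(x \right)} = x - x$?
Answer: $- \frac{15119327237}{734737462679188} \approx -2.0578 \cdot 10^{-5}$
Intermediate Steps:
$d{\left(x \right)} = 0$ ($d{\left(x \right)} = \frac{x - x}{8} = \frac{1}{8} \cdot 0 = 0$)
$\frac{d{\left(-591 \right)}}{290086} + \frac{\frac{29439}{-188756} + \frac{68953}{-71471}}{54463} = \frac{0}{290086} + \frac{\frac{29439}{-188756} + \frac{68953}{-71471}}{54463} = 0 \cdot \frac{1}{290086} + \left(29439 \left(- \frac{1}{188756}\right) + 68953 \left(- \frac{1}{71471}\right)\right) \frac{1}{54463} = 0 + \left(- \frac{29439}{188756} - \frac{68953}{71471}\right) \frac{1}{54463} = 0 - \frac{15119327237}{734737462679188} = - \frac{15119327237}{734737462679188}$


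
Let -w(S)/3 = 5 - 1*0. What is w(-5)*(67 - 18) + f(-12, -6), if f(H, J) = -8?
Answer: -743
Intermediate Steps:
w(S) = -15 (w(S) = -3*(5 - 1*0) = -3*(5 + 0) = -3*5 = -15)
w(-5)*(67 - 18) + f(-12, -6) = -15*(67 - 18) - 8 = -15*49 - 8 = -735 - 8 = -743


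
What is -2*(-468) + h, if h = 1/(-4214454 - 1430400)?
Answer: 5283583343/5644854 ≈ 936.00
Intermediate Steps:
h = -1/5644854 (h = 1/(-5644854) = -1/5644854 ≈ -1.7715e-7)
-2*(-468) + h = -2*(-468) - 1/5644854 = 936 - 1/5644854 = 5283583343/5644854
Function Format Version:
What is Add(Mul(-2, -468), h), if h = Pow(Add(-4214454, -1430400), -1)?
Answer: Rational(5283583343, 5644854) ≈ 936.00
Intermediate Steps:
h = Rational(-1, 5644854) (h = Pow(-5644854, -1) = Rational(-1, 5644854) ≈ -1.7715e-7)
Add(Mul(-2, -468), h) = Add(Mul(-2, -468), Rational(-1, 5644854)) = Add(936, Rational(-1, 5644854)) = Rational(5283583343, 5644854)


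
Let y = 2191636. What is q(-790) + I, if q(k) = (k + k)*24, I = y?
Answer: 2153716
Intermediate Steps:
I = 2191636
q(k) = 48*k (q(k) = (2*k)*24 = 48*k)
q(-790) + I = 48*(-790) + 2191636 = -37920 + 2191636 = 2153716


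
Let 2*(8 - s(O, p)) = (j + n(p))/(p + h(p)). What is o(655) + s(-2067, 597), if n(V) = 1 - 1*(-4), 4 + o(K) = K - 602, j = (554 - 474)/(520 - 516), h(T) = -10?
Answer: 66893/1174 ≈ 56.979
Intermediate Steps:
j = 20 (j = 80/4 = 80*(¼) = 20)
o(K) = -606 + K (o(K) = -4 + (K - 602) = -4 + (-602 + K) = -606 + K)
n(V) = 5 (n(V) = 1 + 4 = 5)
s(O, p) = 8 - 25/(2*(-10 + p)) (s(O, p) = 8 - (20 + 5)/(2*(p - 10)) = 8 - 25/(2*(-10 + p)))
o(655) + s(-2067, 597) = (-606 + 655) + (-185 + 16*597)/(2*(-10 + 597)) = 49 + (½)*(-185 + 9552)/587 = 49 + (½)*(1/587)*9367 = 49 + 9367/1174 = 66893/1174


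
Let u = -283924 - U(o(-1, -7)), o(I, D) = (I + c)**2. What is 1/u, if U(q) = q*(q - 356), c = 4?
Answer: -1/280801 ≈ -3.5612e-6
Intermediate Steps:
o(I, D) = (4 + I)**2 (o(I, D) = (I + 4)**2 = (4 + I)**2)
U(q) = q*(-356 + q)
u = -280801 (u = -283924 - (4 - 1)**2*(-356 + (4 - 1)**2) = -283924 - 3**2*(-356 + 3**2) = -283924 - 9*(-356 + 9) = -283924 - 9*(-347) = -283924 - 1*(-3123) = -283924 + 3123 = -280801)
1/u = 1/(-280801) = -1/280801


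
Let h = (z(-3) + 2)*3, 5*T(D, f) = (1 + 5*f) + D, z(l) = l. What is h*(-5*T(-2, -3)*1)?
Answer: -48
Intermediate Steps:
T(D, f) = ⅕ + f + D/5 (T(D, f) = ((1 + 5*f) + D)/5 = (1 + D + 5*f)/5 = ⅕ + f + D/5)
h = -3 (h = (-3 + 2)*3 = -1*3 = -3)
h*(-5*T(-2, -3)*1) = -3*(-5*(⅕ - 3 + (⅕)*(-2))) = -3*(-5*(⅕ - 3 - ⅖)) = -3*(-5*(-16/5)) = -48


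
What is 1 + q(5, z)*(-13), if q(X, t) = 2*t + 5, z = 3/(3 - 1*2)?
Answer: -142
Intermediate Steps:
z = 3 (z = 3/(3 - 2) = 3/1 = 3*1 = 3)
q(X, t) = 5 + 2*t
1 + q(5, z)*(-13) = 1 + (5 + 2*3)*(-13) = 1 + (5 + 6)*(-13) = 1 + 11*(-13) = 1 - 143 = -142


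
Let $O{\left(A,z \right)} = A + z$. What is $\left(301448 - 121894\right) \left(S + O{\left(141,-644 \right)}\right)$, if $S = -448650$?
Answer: $-80647217762$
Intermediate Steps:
$\left(301448 - 121894\right) \left(S + O{\left(141,-644 \right)}\right) = \left(301448 - 121894\right) \left(-448650 + \left(141 - 644\right)\right) = 179554 \left(-448650 - 503\right) = 179554 \left(-449153\right) = -80647217762$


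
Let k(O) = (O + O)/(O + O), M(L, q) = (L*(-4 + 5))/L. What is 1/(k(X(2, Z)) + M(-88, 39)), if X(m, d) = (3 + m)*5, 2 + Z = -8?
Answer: ½ ≈ 0.50000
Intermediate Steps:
Z = -10 (Z = -2 - 8 = -10)
X(m, d) = 15 + 5*m
M(L, q) = 1 (M(L, q) = (L*1)/L = L/L = 1)
k(O) = 1 (k(O) = (2*O)/((2*O)) = (2*O)*(1/(2*O)) = 1)
1/(k(X(2, Z)) + M(-88, 39)) = 1/(1 + 1) = 1/2 = ½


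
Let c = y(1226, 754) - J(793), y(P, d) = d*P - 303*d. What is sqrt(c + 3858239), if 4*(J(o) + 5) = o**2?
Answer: sqrt(17587895)/2 ≈ 2096.9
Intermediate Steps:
y(P, d) = -303*d + P*d (y(P, d) = P*d - 303*d = -303*d + P*d)
J(o) = -5 + o**2/4
c = 2154939/4 (c = 754*(-303 + 1226) - (-5 + (1/4)*793**2) = 754*923 - (-5 + (1/4)*628849) = 695942 - (-5 + 628849/4) = 695942 - 1*628829/4 = 695942 - 628829/4 = 2154939/4 ≈ 5.3874e+5)
sqrt(c + 3858239) = sqrt(2154939/4 + 3858239) = sqrt(17587895/4) = sqrt(17587895)/2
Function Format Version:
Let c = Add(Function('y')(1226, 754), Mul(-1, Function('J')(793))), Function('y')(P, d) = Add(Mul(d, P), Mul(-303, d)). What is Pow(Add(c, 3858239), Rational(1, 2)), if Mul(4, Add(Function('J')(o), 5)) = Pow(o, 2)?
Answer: Mul(Rational(1, 2), Pow(17587895, Rational(1, 2))) ≈ 2096.9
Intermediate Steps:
Function('y')(P, d) = Add(Mul(-303, d), Mul(P, d)) (Function('y')(P, d) = Add(Mul(P, d), Mul(-303, d)) = Add(Mul(-303, d), Mul(P, d)))
Function('J')(o) = Add(-5, Mul(Rational(1, 4), Pow(o, 2)))
c = Rational(2154939, 4) (c = Add(Mul(754, Add(-303, 1226)), Mul(-1, Add(-5, Mul(Rational(1, 4), Pow(793, 2))))) = Add(Mul(754, 923), Mul(-1, Add(-5, Mul(Rational(1, 4), 628849)))) = Add(695942, Mul(-1, Add(-5, Rational(628849, 4)))) = Add(695942, Mul(-1, Rational(628829, 4))) = Add(695942, Rational(-628829, 4)) = Rational(2154939, 4) ≈ 5.3874e+5)
Pow(Add(c, 3858239), Rational(1, 2)) = Pow(Add(Rational(2154939, 4), 3858239), Rational(1, 2)) = Pow(Rational(17587895, 4), Rational(1, 2)) = Mul(Rational(1, 2), Pow(17587895, Rational(1, 2)))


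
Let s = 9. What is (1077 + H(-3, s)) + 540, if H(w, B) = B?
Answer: 1626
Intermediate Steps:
(1077 + H(-3, s)) + 540 = (1077 + 9) + 540 = 1086 + 540 = 1626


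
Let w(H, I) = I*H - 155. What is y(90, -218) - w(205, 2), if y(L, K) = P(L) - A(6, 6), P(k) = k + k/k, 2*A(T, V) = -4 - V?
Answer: -159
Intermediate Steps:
A(T, V) = -2 - V/2 (A(T, V) = (-4 - V)/2 = -2 - V/2)
P(k) = 1 + k (P(k) = k + 1 = 1 + k)
w(H, I) = -155 + H*I (w(H, I) = H*I - 155 = -155 + H*I)
y(L, K) = 6 + L (y(L, K) = (1 + L) - (-2 - ½*6) = (1 + L) - (-2 - 3) = (1 + L) - 1*(-5) = (1 + L) + 5 = 6 + L)
y(90, -218) - w(205, 2) = (6 + 90) - (-155 + 205*2) = 96 - (-155 + 410) = 96 - 1*255 = 96 - 255 = -159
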